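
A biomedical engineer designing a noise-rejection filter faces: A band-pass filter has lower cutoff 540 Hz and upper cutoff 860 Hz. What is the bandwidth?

Bandwidth = f_high - f_low
= 860 Hz - 540 Hz = 320 Hz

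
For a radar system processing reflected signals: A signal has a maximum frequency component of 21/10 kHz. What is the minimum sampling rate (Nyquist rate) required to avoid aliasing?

By the Nyquist-Shannon sampling theorem,
the minimum sampling rate (Nyquist rate) must be at least 2 * f_max.
Nyquist rate = 2 * 21/10 kHz = 21/5 kHz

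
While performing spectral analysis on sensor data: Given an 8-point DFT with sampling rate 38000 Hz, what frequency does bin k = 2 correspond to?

The frequency of DFT bin k is: f_k = k * f_s / N
f_2 = 2 * 38000 / 8 = 9500 Hz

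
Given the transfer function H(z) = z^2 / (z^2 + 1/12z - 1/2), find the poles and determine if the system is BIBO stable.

Poles are roots of the denominator: z^2 + 1/12z - 1/2 = 0.
Quadratic formula: z = [-(1/12) +/- sqrt((1/12)^2 - 4*(-1/2))] / 2
Discriminant = 1/144 + 2 = 289/144; sqrt = 17/12.
z = (-1/12 +/- 17/12) / 2 => z = 2/3 or z = -3/4.
|p1| = 2/3, |p2| = 3/4.
For BIBO stability, all poles must lie inside the unit circle (|p| < 1).
System is STABLE since both |p| < 1.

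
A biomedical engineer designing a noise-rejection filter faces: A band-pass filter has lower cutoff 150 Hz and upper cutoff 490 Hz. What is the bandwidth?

Bandwidth = f_high - f_low
= 490 Hz - 150 Hz = 340 Hz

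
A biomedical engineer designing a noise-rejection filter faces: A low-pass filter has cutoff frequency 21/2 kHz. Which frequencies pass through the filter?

A low-pass filter passes all frequencies below the cutoff frequency 21/2 kHz and attenuates higher frequencies.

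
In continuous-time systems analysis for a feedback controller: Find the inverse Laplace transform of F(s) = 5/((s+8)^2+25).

Standard pair: w/((s+a)^2+w^2) <-> e^(-at)*sin(wt)*u(t)
With a=8, w=5: f(t) = e^(-8t)*sin(5t)*u(t)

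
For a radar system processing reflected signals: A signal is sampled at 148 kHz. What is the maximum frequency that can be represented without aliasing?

The maximum frequency that can be represented without aliasing
is the Nyquist frequency: f_max = f_s / 2 = 148 kHz / 2 = 74 kHz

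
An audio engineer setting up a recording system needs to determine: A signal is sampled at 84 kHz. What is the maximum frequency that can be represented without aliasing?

The maximum frequency that can be represented without aliasing
is the Nyquist frequency: f_max = f_s / 2 = 84 kHz / 2 = 42 kHz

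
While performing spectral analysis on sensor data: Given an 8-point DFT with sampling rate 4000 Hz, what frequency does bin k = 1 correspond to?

The frequency of DFT bin k is: f_k = k * f_s / N
f_1 = 1 * 4000 / 8 = 500 Hz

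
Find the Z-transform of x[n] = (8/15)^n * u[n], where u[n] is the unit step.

The Z-transform of a^n * u[n] is z/(z-a) for |z| > |a|.
Here a = 8/15, so X(z) = z/(z - (8/15)) = 15z/(15z - 8)
ROC: |z| > 8/15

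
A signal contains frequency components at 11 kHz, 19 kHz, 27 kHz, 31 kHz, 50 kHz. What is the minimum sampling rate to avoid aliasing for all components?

The highest frequency component is f_max = 50 kHz.
Nyquist rate = 2 * f_max = 2 * 50 kHz = 100 kHz.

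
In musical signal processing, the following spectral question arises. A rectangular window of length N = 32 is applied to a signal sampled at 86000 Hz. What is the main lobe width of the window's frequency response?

For a rectangular window of length N,
the main lobe width in frequency is 2*f_s/N.
= 2*86000/32 = 5375 Hz
This determines the minimum frequency separation for resolving two sinusoids.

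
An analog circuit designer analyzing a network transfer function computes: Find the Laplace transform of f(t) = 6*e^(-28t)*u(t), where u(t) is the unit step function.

Standard Laplace transform pair:
e^(-at)*u(t) <-> 1/(s+a)
With a = 28: L{6*e^(-28t)*u(t)} = 6/(s+28), ROC: Re(s) > -28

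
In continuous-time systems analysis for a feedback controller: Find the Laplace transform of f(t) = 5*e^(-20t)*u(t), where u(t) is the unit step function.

Standard Laplace transform pair:
e^(-at)*u(t) <-> 1/(s+a)
With a = 20: L{5*e^(-20t)*u(t)} = 5/(s+20), ROC: Re(s) > -20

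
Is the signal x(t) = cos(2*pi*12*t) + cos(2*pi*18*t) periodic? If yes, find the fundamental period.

f1 = 12 Hz, f2 = 18 Hz
Period T1 = 1/12, T2 = 1/18
Ratio T1/T2 = 18/12, which is rational.
The signal is periodic with fundamental period T = 1/GCD(12,18) = 1/6 s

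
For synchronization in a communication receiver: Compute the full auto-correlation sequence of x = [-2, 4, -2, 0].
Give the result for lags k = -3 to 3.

r_xx[k] = sum_m x[m]*x[m+k], indexed from 0, for k = -3 to 3:
  r_xx[-3] = x[3]*x[0] = 0
  r_xx[-2] = x[2]*x[0] + x[3]*x[1] = 4
  r_xx[-1] = x[1]*x[0] + x[2]*x[1] + x[3]*x[2] = -16
  r_xx[0] = x[0]*x[0] + x[1]*x[1] + x[2]*x[2] + x[3]*x[3] = 24
  r_xx[1] = x[0]*x[1] + x[1]*x[2] + x[2]*x[3] = -16
  r_xx[2] = x[0]*x[2] + x[1]*x[3] = 4
  r_xx[3] = x[0]*x[3] = 0
r_xx = [0, 4, -16, 24, -16, 4, 0]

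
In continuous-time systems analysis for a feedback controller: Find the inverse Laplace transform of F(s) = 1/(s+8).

Standard pair: k/(s+a) <-> k*e^(-at)*u(t)
With k=1, a=8: f(t) = e^(-8t)*u(t)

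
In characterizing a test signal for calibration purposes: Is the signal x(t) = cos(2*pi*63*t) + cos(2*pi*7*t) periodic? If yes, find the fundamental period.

f1 = 63 Hz, f2 = 7 Hz
Period T1 = 1/63, T2 = 1/7
Ratio T1/T2 = 7/63, which is rational.
The signal is periodic with fundamental period T = 1/GCD(63,7) = 1/7 s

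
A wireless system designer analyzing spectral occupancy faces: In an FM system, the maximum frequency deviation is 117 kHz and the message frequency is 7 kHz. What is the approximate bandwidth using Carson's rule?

Carson's rule: BW = 2*(delta_f + f_m)
= 2*(117 + 7) kHz = 248 kHz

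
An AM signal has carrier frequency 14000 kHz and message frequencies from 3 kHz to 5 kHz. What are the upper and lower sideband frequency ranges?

Upper sideband (USB) = fc + [fm_low, fm_high] = 14000 + [3, 5] = [14003, 14005] kHz
Lower sideband (LSB) = fc - [fm_high, fm_low] = 14000 - [5, 3] = [13995, 13997] kHz
Total occupied spectrum: 13995 kHz to 14005 kHz (plus carrier at 14000 kHz)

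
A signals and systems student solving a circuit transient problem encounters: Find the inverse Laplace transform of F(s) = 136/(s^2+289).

Standard pair: w/(s^2+w^2) <-> sin(wt)*u(t)
Recognize w^2 = 289, so w = 17; numerator 136 = 8*17.
f(t) = 8*sin(17t)*u(t)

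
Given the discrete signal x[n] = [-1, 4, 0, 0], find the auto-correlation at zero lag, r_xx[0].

The auto-correlation at zero lag r_xx[0] equals the signal energy.
r_xx[0] = sum of x[n]^2 = (-1)^2 + 4^2 + 0^2 + 0^2
= 1 + 16 + 0 + 0 = 17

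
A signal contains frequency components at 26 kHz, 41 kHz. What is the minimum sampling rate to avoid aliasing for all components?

The highest frequency component is f_max = 41 kHz.
Nyquist rate = 2 * f_max = 2 * 41 kHz = 82 kHz.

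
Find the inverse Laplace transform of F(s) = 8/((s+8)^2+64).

Standard pair: w/((s+a)^2+w^2) <-> e^(-at)*sin(wt)*u(t)
With a=8, w=8: f(t) = e^(-8t)*sin(8t)*u(t)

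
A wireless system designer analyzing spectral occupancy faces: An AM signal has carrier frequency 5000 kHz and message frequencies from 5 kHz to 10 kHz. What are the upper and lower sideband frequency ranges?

Upper sideband (USB) = fc + [fm_low, fm_high] = 5000 + [5, 10] = [5005, 5010] kHz
Lower sideband (LSB) = fc - [fm_high, fm_low] = 5000 - [10, 5] = [4990, 4995] kHz
Total occupied spectrum: 4990 kHz to 5010 kHz (plus carrier at 5000 kHz)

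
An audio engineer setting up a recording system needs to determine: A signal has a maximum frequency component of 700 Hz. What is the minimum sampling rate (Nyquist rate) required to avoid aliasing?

By the Nyquist-Shannon sampling theorem,
the minimum sampling rate (Nyquist rate) must be at least 2 * f_max.
Nyquist rate = 2 * 700 Hz = 1400 Hz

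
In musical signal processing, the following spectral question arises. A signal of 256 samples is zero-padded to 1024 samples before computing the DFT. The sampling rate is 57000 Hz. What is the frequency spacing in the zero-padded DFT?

Original DFT: N = 256, resolution = f_s/N = 57000/256 = 7125/32 Hz
Zero-padded DFT: N = 1024, resolution = f_s/N = 57000/1024 = 7125/128 Hz
Zero-padding interpolates the spectrum (finer frequency grid)
but does NOT improve the true spectral resolution (ability to resolve close frequencies).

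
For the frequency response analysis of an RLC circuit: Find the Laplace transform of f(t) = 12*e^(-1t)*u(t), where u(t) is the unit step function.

Standard Laplace transform pair:
e^(-at)*u(t) <-> 1/(s+a)
With a = 1: L{12*e^(-1t)*u(t)} = 12/(s+1), ROC: Re(s) > -1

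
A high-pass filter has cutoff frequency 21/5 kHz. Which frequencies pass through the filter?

A high-pass filter passes all frequencies above the cutoff frequency 21/5 kHz and attenuates lower frequencies.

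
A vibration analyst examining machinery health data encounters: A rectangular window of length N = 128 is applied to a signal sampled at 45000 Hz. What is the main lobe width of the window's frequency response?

For a rectangular window of length N,
the main lobe width in frequency is 2*f_s/N.
= 2*45000/128 = 5625/8 Hz
This determines the minimum frequency separation for resolving two sinusoids.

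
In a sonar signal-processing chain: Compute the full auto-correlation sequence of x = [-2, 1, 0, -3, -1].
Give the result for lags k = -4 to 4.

r_xx[k] = sum_m x[m]*x[m+k], indexed from 0, for k = -4 to 4:
  r_xx[-4] = x[4]*x[0] = 2
  r_xx[-3] = x[3]*x[0] + x[4]*x[1] = 5
  r_xx[-2] = x[2]*x[0] + x[3]*x[1] + x[4]*x[2] = -3
  r_xx[-1] = x[1]*x[0] + x[2]*x[1] + x[3]*x[2] + x[4]*x[3] = 1
  r_xx[0] = x[0]*x[0] + x[1]*x[1] + x[2]*x[2] + x[3]*x[3] + x[4]*x[4] = 15
  r_xx[1] = x[0]*x[1] + x[1]*x[2] + x[2]*x[3] + x[3]*x[4] = 1
  r_xx[2] = x[0]*x[2] + x[1]*x[3] + x[2]*x[4] = -3
  r_xx[3] = x[0]*x[3] + x[1]*x[4] = 5
  r_xx[4] = x[0]*x[4] = 2
r_xx = [2, 5, -3, 1, 15, 1, -3, 5, 2]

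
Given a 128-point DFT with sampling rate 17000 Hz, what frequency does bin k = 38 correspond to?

The frequency of DFT bin k is: f_k = k * f_s / N
f_38 = 38 * 17000 / 128 = 40375/8 Hz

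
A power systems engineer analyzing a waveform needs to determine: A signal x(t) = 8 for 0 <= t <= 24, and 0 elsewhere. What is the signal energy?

Energy = integral of |x(t)|^2 dt over the signal duration
= 8^2 * 24 = 64 * 24 = 1536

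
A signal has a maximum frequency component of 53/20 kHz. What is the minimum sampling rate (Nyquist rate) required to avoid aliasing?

By the Nyquist-Shannon sampling theorem,
the minimum sampling rate (Nyquist rate) must be at least 2 * f_max.
Nyquist rate = 2 * 53/20 kHz = 53/10 kHz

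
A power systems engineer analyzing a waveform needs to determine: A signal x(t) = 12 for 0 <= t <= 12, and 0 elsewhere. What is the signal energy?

Energy = integral of |x(t)|^2 dt over the signal duration
= 12^2 * 12 = 144 * 12 = 1728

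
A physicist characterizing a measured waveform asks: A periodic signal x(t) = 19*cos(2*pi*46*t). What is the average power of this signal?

Average power of A*cos(wt) is A^2/2.
P = 19^2 / 2 = 361/2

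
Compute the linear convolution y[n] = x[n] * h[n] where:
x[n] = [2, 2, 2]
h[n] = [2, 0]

y[n] = sum_k x[k]*h[n-k]. Output length = len(x) + len(h) - 1 = 3 + 2 - 1 = 4.
y[0] = 2*2 = 4
y[1] = 2*2 + 2*0 = 4
y[2] = 2*2 + 2*0 = 4
y[3] = 2*0 = 0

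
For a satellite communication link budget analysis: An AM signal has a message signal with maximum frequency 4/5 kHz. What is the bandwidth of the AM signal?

In AM (double-sideband), the bandwidth is twice the message frequency.
BW = 2 * f_m = 2 * 4/5 kHz = 8/5 kHz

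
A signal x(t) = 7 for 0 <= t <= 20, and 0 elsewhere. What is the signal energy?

Energy = integral of |x(t)|^2 dt over the signal duration
= 7^2 * 20 = 49 * 20 = 980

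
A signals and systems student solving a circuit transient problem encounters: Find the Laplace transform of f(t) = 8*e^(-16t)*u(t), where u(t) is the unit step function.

Standard Laplace transform pair:
e^(-at)*u(t) <-> 1/(s+a)
With a = 16: L{8*e^(-16t)*u(t)} = 8/(s+16), ROC: Re(s) > -16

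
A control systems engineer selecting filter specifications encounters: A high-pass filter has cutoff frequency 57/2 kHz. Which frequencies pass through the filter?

A high-pass filter passes all frequencies above the cutoff frequency 57/2 kHz and attenuates lower frequencies.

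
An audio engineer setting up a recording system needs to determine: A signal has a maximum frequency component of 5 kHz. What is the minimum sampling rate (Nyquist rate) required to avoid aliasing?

By the Nyquist-Shannon sampling theorem,
the minimum sampling rate (Nyquist rate) must be at least 2 * f_max.
Nyquist rate = 2 * 5 kHz = 10 kHz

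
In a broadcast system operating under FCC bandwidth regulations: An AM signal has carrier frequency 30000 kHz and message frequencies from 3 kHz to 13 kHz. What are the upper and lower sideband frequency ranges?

Upper sideband (USB) = fc + [fm_low, fm_high] = 30000 + [3, 13] = [30003, 30013] kHz
Lower sideband (LSB) = fc - [fm_high, fm_low] = 30000 - [13, 3] = [29987, 29997] kHz
Total occupied spectrum: 29987 kHz to 30013 kHz (plus carrier at 30000 kHz)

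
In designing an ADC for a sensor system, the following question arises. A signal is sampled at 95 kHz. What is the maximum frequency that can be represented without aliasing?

The maximum frequency that can be represented without aliasing
is the Nyquist frequency: f_max = f_s / 2 = 95 kHz / 2 = 95/2 kHz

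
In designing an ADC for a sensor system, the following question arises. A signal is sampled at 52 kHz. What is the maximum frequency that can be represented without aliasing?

The maximum frequency that can be represented without aliasing
is the Nyquist frequency: f_max = f_s / 2 = 52 kHz / 2 = 26 kHz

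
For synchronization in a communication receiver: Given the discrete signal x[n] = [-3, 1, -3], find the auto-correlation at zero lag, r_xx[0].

The auto-correlation at zero lag r_xx[0] equals the signal energy.
r_xx[0] = sum of x[n]^2 = (-3)^2 + 1^2 + (-3)^2
= 9 + 1 + 9 = 19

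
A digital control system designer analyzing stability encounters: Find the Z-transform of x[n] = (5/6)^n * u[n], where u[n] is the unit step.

The Z-transform of a^n * u[n] is z/(z-a) for |z| > |a|.
Here a = 5/6, so X(z) = z/(z - (5/6)) = 6z/(6z - 5)
ROC: |z| > 5/6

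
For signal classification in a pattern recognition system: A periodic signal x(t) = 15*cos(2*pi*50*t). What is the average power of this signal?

Average power of A*cos(wt) is A^2/2.
P = 15^2 / 2 = 225/2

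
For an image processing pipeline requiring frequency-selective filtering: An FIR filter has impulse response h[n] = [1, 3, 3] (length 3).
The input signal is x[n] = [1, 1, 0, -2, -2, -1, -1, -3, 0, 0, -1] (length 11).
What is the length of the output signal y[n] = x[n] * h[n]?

For linear convolution, the output length is:
len(y) = len(x) + len(h) - 1 = 11 + 3 - 1 = 13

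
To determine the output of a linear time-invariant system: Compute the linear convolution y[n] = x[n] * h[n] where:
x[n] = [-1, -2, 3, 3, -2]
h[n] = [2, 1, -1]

y[n] = sum_k x[k]*h[n-k]. Output length = len(x) + len(h) - 1 = 5 + 3 - 1 = 7.
y[0] = -1*2 = -2
y[1] = -2*2 + -1*1 = -5
y[2] = 3*2 + -2*1 + -1*-1 = 5
y[3] = 3*2 + 3*1 + -2*-1 = 11
y[4] = -2*2 + 3*1 + 3*-1 = -4
y[5] = -2*1 + 3*-1 = -5
y[6] = -2*-1 = 2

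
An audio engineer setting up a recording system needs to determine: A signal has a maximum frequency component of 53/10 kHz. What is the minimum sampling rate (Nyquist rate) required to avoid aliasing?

By the Nyquist-Shannon sampling theorem,
the minimum sampling rate (Nyquist rate) must be at least 2 * f_max.
Nyquist rate = 2 * 53/10 kHz = 53/5 kHz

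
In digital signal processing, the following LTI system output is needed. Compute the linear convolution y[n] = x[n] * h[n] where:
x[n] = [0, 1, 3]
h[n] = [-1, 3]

y[n] = sum_k x[k]*h[n-k]. Output length = len(x) + len(h) - 1 = 3 + 2 - 1 = 4.
y[0] = 0*-1 = 0
y[1] = 1*-1 + 0*3 = -1
y[2] = 3*-1 + 1*3 = 0
y[3] = 3*3 = 9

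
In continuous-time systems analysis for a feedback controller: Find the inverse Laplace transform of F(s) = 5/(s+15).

Standard pair: k/(s+a) <-> k*e^(-at)*u(t)
With k=5, a=15: f(t) = 5*e^(-15t)*u(t)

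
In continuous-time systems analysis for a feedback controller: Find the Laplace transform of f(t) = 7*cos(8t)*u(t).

Standard pair: cos(wt)*u(t) <-> s/(s^2+w^2)
With w = 8: L{7*cos(8t)*u(t)} = 7s/(s^2+64)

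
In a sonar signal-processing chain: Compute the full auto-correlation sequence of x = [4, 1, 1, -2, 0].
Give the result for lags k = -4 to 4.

r_xx[k] = sum_m x[m]*x[m+k], indexed from 0, for k = -4 to 4:
  r_xx[-4] = x[4]*x[0] = 0
  r_xx[-3] = x[3]*x[0] + x[4]*x[1] = -8
  r_xx[-2] = x[2]*x[0] + x[3]*x[1] + x[4]*x[2] = 2
  r_xx[-1] = x[1]*x[0] + x[2]*x[1] + x[3]*x[2] + x[4]*x[3] = 3
  r_xx[0] = x[0]*x[0] + x[1]*x[1] + x[2]*x[2] + x[3]*x[3] + x[4]*x[4] = 22
  r_xx[1] = x[0]*x[1] + x[1]*x[2] + x[2]*x[3] + x[3]*x[4] = 3
  r_xx[2] = x[0]*x[2] + x[1]*x[3] + x[2]*x[4] = 2
  r_xx[3] = x[0]*x[3] + x[1]*x[4] = -8
  r_xx[4] = x[0]*x[4] = 0
r_xx = [0, -8, 2, 3, 22, 3, 2, -8, 0]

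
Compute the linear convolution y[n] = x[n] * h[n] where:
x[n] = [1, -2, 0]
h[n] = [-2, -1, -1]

y[n] = sum_k x[k]*h[n-k]. Output length = len(x) + len(h) - 1 = 3 + 3 - 1 = 5.
y[0] = 1*-2 = -2
y[1] = -2*-2 + 1*-1 = 3
y[2] = 0*-2 + -2*-1 + 1*-1 = 1
y[3] = 0*-1 + -2*-1 = 2
y[4] = 0*-1 = 0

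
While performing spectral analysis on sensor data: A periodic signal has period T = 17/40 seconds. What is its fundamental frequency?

The fundamental frequency is the reciprocal of the period.
f = 1/T = 1/(17/40) = 40/17 Hz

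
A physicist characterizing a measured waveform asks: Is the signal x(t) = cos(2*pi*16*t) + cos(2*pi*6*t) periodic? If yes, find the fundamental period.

f1 = 16 Hz, f2 = 6 Hz
Period T1 = 1/16, T2 = 1/6
Ratio T1/T2 = 6/16, which is rational.
The signal is periodic with fundamental period T = 1/GCD(16,6) = 1/2 s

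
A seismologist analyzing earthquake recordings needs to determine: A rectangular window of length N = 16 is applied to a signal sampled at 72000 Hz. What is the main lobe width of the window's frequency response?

For a rectangular window of length N,
the main lobe width in frequency is 2*f_s/N.
= 2*72000/16 = 9000 Hz
This determines the minimum frequency separation for resolving two sinusoids.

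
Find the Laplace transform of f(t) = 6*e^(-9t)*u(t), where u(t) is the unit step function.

Standard Laplace transform pair:
e^(-at)*u(t) <-> 1/(s+a)
With a = 9: L{6*e^(-9t)*u(t)} = 6/(s+9), ROC: Re(s) > -9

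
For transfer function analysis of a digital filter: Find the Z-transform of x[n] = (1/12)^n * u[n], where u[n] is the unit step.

The Z-transform of a^n * u[n] is z/(z-a) for |z| > |a|.
Here a = 1/12, so X(z) = z/(z - (1/12)) = 12z/(12z - 1)
ROC: |z| > 1/12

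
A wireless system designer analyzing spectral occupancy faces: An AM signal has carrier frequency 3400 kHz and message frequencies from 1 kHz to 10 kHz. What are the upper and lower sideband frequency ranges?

Upper sideband (USB) = fc + [fm_low, fm_high] = 3400 + [1, 10] = [3401, 3410] kHz
Lower sideband (LSB) = fc - [fm_high, fm_low] = 3400 - [10, 1] = [3390, 3399] kHz
Total occupied spectrum: 3390 kHz to 3410 kHz (plus carrier at 3400 kHz)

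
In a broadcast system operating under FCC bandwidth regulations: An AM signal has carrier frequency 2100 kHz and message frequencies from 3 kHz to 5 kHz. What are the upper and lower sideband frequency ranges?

Upper sideband (USB) = fc + [fm_low, fm_high] = 2100 + [3, 5] = [2103, 2105] kHz
Lower sideband (LSB) = fc - [fm_high, fm_low] = 2100 - [5, 3] = [2095, 2097] kHz
Total occupied spectrum: 2095 kHz to 2105 kHz (plus carrier at 2100 kHz)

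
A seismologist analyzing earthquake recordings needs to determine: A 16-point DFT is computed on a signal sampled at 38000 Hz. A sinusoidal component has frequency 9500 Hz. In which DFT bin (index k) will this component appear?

DFT frequency resolution = f_s/N = 38000/16 = 2375 Hz
Bin index k = f_signal / resolution = 9500 / 2375 = 4
The signal frequency 9500 Hz falls in DFT bin k = 4.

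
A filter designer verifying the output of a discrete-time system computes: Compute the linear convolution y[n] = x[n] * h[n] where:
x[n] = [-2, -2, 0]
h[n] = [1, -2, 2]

y[n] = sum_k x[k]*h[n-k]. Output length = len(x) + len(h) - 1 = 3 + 3 - 1 = 5.
y[0] = -2*1 = -2
y[1] = -2*1 + -2*-2 = 2
y[2] = 0*1 + -2*-2 + -2*2 = 0
y[3] = 0*-2 + -2*2 = -4
y[4] = 0*2 = 0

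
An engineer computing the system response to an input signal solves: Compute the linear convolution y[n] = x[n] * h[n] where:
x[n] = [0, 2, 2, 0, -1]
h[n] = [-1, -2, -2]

y[n] = sum_k x[k]*h[n-k]. Output length = len(x) + len(h) - 1 = 5 + 3 - 1 = 7.
y[0] = 0*-1 = 0
y[1] = 2*-1 + 0*-2 = -2
y[2] = 2*-1 + 2*-2 + 0*-2 = -6
y[3] = 0*-1 + 2*-2 + 2*-2 = -8
y[4] = -1*-1 + 0*-2 + 2*-2 = -3
y[5] = -1*-2 + 0*-2 = 2
y[6] = -1*-2 = 2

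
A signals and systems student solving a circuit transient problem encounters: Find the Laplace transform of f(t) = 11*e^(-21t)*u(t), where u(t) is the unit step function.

Standard Laplace transform pair:
e^(-at)*u(t) <-> 1/(s+a)
With a = 21: L{11*e^(-21t)*u(t)} = 11/(s+21), ROC: Re(s) > -21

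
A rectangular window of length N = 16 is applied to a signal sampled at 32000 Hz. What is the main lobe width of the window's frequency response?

For a rectangular window of length N,
the main lobe width in frequency is 2*f_s/N.
= 2*32000/16 = 4000 Hz
This determines the minimum frequency separation for resolving two sinusoids.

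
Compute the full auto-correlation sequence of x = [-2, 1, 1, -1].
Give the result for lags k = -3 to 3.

r_xx[k] = sum_m x[m]*x[m+k], indexed from 0, for k = -3 to 3:
  r_xx[-3] = x[3]*x[0] = 2
  r_xx[-2] = x[2]*x[0] + x[3]*x[1] = -3
  r_xx[-1] = x[1]*x[0] + x[2]*x[1] + x[3]*x[2] = -2
  r_xx[0] = x[0]*x[0] + x[1]*x[1] + x[2]*x[2] + x[3]*x[3] = 7
  r_xx[1] = x[0]*x[1] + x[1]*x[2] + x[2]*x[3] = -2
  r_xx[2] = x[0]*x[2] + x[1]*x[3] = -3
  r_xx[3] = x[0]*x[3] = 2
r_xx = [2, -3, -2, 7, -2, -3, 2]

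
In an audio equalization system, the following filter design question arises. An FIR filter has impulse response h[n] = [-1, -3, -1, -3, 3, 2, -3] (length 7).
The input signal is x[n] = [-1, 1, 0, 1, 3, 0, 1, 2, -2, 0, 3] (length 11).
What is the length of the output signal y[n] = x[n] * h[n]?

For linear convolution, the output length is:
len(y) = len(x) + len(h) - 1 = 11 + 7 - 1 = 17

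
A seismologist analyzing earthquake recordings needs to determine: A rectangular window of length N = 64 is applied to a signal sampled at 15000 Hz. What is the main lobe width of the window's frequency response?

For a rectangular window of length N,
the main lobe width in frequency is 2*f_s/N.
= 2*15000/64 = 1875/4 Hz
This determines the minimum frequency separation for resolving two sinusoids.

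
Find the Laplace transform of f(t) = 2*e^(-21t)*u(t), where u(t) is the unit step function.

Standard Laplace transform pair:
e^(-at)*u(t) <-> 1/(s+a)
With a = 21: L{2*e^(-21t)*u(t)} = 2/(s+21), ROC: Re(s) > -21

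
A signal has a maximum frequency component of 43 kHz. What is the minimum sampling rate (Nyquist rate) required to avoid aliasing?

By the Nyquist-Shannon sampling theorem,
the minimum sampling rate (Nyquist rate) must be at least 2 * f_max.
Nyquist rate = 2 * 43 kHz = 86 kHz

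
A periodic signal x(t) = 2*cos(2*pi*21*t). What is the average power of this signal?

Average power of A*cos(wt) is A^2/2.
P = 2^2 / 2 = 4/2 = 2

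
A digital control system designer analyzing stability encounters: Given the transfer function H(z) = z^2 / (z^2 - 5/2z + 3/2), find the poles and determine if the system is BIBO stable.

Poles are roots of the denominator: z^2 - 5/2z + 3/2 = 0.
Quadratic formula: z = [-(-5/2) +/- sqrt((-5/2)^2 - 4*(3/2))] / 2
Discriminant = 25/4 - 6 = 1/4; sqrt = 1/2.
z = (5/2 +/- 1/2) / 2 => z = 3/2 or z = 1.
|p1| = 3/2, |p2| = 1.
For BIBO stability, all poles must lie inside the unit circle (|p| < 1).
System is UNSTABLE since at least one |p| >= 1.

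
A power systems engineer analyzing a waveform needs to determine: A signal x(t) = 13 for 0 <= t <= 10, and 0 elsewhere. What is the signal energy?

Energy = integral of |x(t)|^2 dt over the signal duration
= 13^2 * 10 = 169 * 10 = 1690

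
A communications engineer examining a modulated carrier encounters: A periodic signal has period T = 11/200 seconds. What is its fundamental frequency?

The fundamental frequency is the reciprocal of the period.
f = 1/T = 1/(11/200) = 200/11 Hz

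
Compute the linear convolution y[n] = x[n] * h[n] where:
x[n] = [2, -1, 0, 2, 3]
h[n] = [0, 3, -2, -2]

y[n] = sum_k x[k]*h[n-k]. Output length = len(x) + len(h) - 1 = 5 + 4 - 1 = 8.
y[0] = 2*0 = 0
y[1] = -1*0 + 2*3 = 6
y[2] = 0*0 + -1*3 + 2*-2 = -7
y[3] = 2*0 + 0*3 + -1*-2 + 2*-2 = -2
y[4] = 3*0 + 2*3 + 0*-2 + -1*-2 = 8
y[5] = 3*3 + 2*-2 + 0*-2 = 5
y[6] = 3*-2 + 2*-2 = -10
y[7] = 3*-2 = -6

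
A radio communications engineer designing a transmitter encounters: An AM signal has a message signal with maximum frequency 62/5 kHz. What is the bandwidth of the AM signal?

In AM (double-sideband), the bandwidth is twice the message frequency.
BW = 2 * f_m = 2 * 62/5 kHz = 124/5 kHz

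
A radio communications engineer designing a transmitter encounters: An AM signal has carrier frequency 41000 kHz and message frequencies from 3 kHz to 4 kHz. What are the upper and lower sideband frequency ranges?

Upper sideband (USB) = fc + [fm_low, fm_high] = 41000 + [3, 4] = [41003, 41004] kHz
Lower sideband (LSB) = fc - [fm_high, fm_low] = 41000 - [4, 3] = [40996, 40997] kHz
Total occupied spectrum: 40996 kHz to 41004 kHz (plus carrier at 41000 kHz)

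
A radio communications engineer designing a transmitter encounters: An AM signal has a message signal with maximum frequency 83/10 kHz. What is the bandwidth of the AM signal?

In AM (double-sideband), the bandwidth is twice the message frequency.
BW = 2 * f_m = 2 * 83/10 kHz = 83/5 kHz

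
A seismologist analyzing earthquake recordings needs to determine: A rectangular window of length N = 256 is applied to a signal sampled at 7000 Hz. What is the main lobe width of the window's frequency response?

For a rectangular window of length N,
the main lobe width in frequency is 2*f_s/N.
= 2*7000/256 = 875/16 Hz
This determines the minimum frequency separation for resolving two sinusoids.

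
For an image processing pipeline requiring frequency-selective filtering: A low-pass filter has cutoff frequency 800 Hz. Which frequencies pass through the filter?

A low-pass filter passes all frequencies below the cutoff frequency 800 Hz and attenuates higher frequencies.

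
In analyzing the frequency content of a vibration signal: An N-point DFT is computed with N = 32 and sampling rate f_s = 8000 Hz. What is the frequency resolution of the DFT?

DFT frequency resolution = f_s / N
= 8000 / 32 = 250 Hz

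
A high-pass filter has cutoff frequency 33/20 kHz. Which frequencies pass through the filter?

A high-pass filter passes all frequencies above the cutoff frequency 33/20 kHz and attenuates lower frequencies.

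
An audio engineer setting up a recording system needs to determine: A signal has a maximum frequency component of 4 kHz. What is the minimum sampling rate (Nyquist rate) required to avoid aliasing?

By the Nyquist-Shannon sampling theorem,
the minimum sampling rate (Nyquist rate) must be at least 2 * f_max.
Nyquist rate = 2 * 4 kHz = 8 kHz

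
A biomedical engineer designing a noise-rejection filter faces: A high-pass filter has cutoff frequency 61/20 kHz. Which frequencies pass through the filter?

A high-pass filter passes all frequencies above the cutoff frequency 61/20 kHz and attenuates lower frequencies.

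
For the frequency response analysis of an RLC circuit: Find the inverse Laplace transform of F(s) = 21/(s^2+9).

Standard pair: w/(s^2+w^2) <-> sin(wt)*u(t)
Recognize w^2 = 9, so w = 3; numerator 21 = 7*3.
f(t) = 7*sin(3t)*u(t)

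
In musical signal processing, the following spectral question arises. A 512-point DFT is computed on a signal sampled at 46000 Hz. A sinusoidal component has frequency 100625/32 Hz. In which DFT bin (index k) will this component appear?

DFT frequency resolution = f_s/N = 46000/512 = 2875/32 Hz
Bin index k = f_signal / resolution = 100625/32 / 2875/32 = 35
The signal frequency 100625/32 Hz falls in DFT bin k = 35.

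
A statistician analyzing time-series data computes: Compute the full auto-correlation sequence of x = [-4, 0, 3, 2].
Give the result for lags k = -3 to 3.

r_xx[k] = sum_m x[m]*x[m+k], indexed from 0, for k = -3 to 3:
  r_xx[-3] = x[3]*x[0] = -8
  r_xx[-2] = x[2]*x[0] + x[3]*x[1] = -12
  r_xx[-1] = x[1]*x[0] + x[2]*x[1] + x[3]*x[2] = 6
  r_xx[0] = x[0]*x[0] + x[1]*x[1] + x[2]*x[2] + x[3]*x[3] = 29
  r_xx[1] = x[0]*x[1] + x[1]*x[2] + x[2]*x[3] = 6
  r_xx[2] = x[0]*x[2] + x[1]*x[3] = -12
  r_xx[3] = x[0]*x[3] = -8
r_xx = [-8, -12, 6, 29, 6, -12, -8]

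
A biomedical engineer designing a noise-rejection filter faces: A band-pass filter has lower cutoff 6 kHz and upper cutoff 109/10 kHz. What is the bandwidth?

Bandwidth = f_high - f_low
= 109/10 kHz - 6 kHz = 49/10 kHz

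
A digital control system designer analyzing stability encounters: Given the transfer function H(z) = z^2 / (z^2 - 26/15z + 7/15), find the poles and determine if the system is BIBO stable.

Poles are roots of the denominator: z^2 - 26/15z + 7/15 = 0.
Quadratic formula: z = [-(-26/15) +/- sqrt((-26/15)^2 - 4*(7/15))] / 2
Discriminant = 676/225 - 28/15 = 256/225; sqrt = 16/15.
z = (26/15 +/- 16/15) / 2 => z = 7/5 or z = 1/3.
|p1| = 7/5, |p2| = 1/3.
For BIBO stability, all poles must lie inside the unit circle (|p| < 1).
System is UNSTABLE since at least one |p| >= 1.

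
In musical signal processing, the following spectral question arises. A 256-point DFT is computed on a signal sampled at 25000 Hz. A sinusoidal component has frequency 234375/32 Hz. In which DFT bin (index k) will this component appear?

DFT frequency resolution = f_s/N = 25000/256 = 3125/32 Hz
Bin index k = f_signal / resolution = 234375/32 / 3125/32 = 75
The signal frequency 234375/32 Hz falls in DFT bin k = 75.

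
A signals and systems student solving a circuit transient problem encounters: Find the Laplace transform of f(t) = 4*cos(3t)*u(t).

Standard pair: cos(wt)*u(t) <-> s/(s^2+w^2)
With w = 3: L{4*cos(3t)*u(t)} = 4s/(s^2+9)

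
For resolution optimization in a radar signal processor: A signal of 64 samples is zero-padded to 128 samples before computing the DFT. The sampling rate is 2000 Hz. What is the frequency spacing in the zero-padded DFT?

Original DFT: N = 64, resolution = f_s/N = 2000/64 = 125/4 Hz
Zero-padded DFT: N = 128, resolution = f_s/N = 2000/128 = 125/8 Hz
Zero-padding interpolates the spectrum (finer frequency grid)
but does NOT improve the true spectral resolution (ability to resolve close frequencies).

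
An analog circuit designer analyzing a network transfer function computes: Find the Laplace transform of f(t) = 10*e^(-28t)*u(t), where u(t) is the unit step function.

Standard Laplace transform pair:
e^(-at)*u(t) <-> 1/(s+a)
With a = 28: L{10*e^(-28t)*u(t)} = 10/(s+28), ROC: Re(s) > -28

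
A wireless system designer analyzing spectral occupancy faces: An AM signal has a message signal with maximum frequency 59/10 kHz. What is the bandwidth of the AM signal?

In AM (double-sideband), the bandwidth is twice the message frequency.
BW = 2 * f_m = 2 * 59/10 kHz = 59/5 kHz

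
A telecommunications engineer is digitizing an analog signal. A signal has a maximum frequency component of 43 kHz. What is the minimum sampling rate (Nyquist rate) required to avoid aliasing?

By the Nyquist-Shannon sampling theorem,
the minimum sampling rate (Nyquist rate) must be at least 2 * f_max.
Nyquist rate = 2 * 43 kHz = 86 kHz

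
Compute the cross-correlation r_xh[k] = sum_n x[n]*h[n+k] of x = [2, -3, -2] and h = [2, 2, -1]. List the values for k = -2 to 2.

Both sequences indexed from 0 and zero outside their support.
Lags with overlap: k = -2 to 2.
  r_xh[-2] = x[2]*h[0] = -4
  r_xh[-1] = x[1]*h[0] + x[2]*h[1] = -10
  r_xh[0] = x[0]*h[0] + x[1]*h[1] + x[2]*h[2] = 0
  r_xh[1] = x[0]*h[1] + x[1]*h[2] = 7
  r_xh[2] = x[0]*h[2] = -2
r_xh = [-4, -10, 0, 7, -2] (for k = -2, ..., 2)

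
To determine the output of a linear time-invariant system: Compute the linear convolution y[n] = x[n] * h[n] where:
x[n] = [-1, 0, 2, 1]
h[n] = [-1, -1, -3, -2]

y[n] = sum_k x[k]*h[n-k]. Output length = len(x) + len(h) - 1 = 4 + 4 - 1 = 7.
y[0] = -1*-1 = 1
y[1] = 0*-1 + -1*-1 = 1
y[2] = 2*-1 + 0*-1 + -1*-3 = 1
y[3] = 1*-1 + 2*-1 + 0*-3 + -1*-2 = -1
y[4] = 1*-1 + 2*-3 + 0*-2 = -7
y[5] = 1*-3 + 2*-2 = -7
y[6] = 1*-2 = -2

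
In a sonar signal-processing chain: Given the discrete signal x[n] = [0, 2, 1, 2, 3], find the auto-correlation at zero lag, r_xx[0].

The auto-correlation at zero lag r_xx[0] equals the signal energy.
r_xx[0] = sum of x[n]^2 = 0^2 + 2^2 + 1^2 + 2^2 + 3^2
= 0 + 4 + 1 + 4 + 9 = 18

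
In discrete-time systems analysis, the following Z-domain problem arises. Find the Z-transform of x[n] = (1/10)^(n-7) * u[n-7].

Time-shifting property: if X(z) = Z{x[n]}, then Z{x[n-d]} = z^(-d) * X(z)
X(z) = z/(z - 1/10) for x[n] = (1/10)^n * u[n]
Z{x[n-7]} = z^(-7) * z/(z - 1/10) = z^(-6)/(z - 1/10)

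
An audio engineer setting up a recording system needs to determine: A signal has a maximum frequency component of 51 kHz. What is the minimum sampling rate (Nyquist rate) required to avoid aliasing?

By the Nyquist-Shannon sampling theorem,
the minimum sampling rate (Nyquist rate) must be at least 2 * f_max.
Nyquist rate = 2 * 51 kHz = 102 kHz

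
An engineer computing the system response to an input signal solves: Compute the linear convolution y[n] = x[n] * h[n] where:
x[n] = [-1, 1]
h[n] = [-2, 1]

y[n] = sum_k x[k]*h[n-k]. Output length = len(x) + len(h) - 1 = 2 + 2 - 1 = 3.
y[0] = -1*-2 = 2
y[1] = 1*-2 + -1*1 = -3
y[2] = 1*1 = 1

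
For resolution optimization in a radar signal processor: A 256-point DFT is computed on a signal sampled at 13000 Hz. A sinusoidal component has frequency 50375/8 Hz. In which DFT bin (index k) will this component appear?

DFT frequency resolution = f_s/N = 13000/256 = 1625/32 Hz
Bin index k = f_signal / resolution = 50375/8 / 1625/32 = 124
The signal frequency 50375/8 Hz falls in DFT bin k = 124.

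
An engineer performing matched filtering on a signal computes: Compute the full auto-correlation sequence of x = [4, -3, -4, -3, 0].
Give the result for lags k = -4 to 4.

r_xx[k] = sum_m x[m]*x[m+k], indexed from 0, for k = -4 to 4:
  r_xx[-4] = x[4]*x[0] = 0
  r_xx[-3] = x[3]*x[0] + x[4]*x[1] = -12
  r_xx[-2] = x[2]*x[0] + x[3]*x[1] + x[4]*x[2] = -7
  r_xx[-1] = x[1]*x[0] + x[2]*x[1] + x[3]*x[2] + x[4]*x[3] = 12
  r_xx[0] = x[0]*x[0] + x[1]*x[1] + x[2]*x[2] + x[3]*x[3] + x[4]*x[4] = 50
  r_xx[1] = x[0]*x[1] + x[1]*x[2] + x[2]*x[3] + x[3]*x[4] = 12
  r_xx[2] = x[0]*x[2] + x[1]*x[3] + x[2]*x[4] = -7
  r_xx[3] = x[0]*x[3] + x[1]*x[4] = -12
  r_xx[4] = x[0]*x[4] = 0
r_xx = [0, -12, -7, 12, 50, 12, -7, -12, 0]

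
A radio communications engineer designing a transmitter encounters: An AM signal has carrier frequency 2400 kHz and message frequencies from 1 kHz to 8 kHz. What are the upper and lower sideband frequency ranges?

Upper sideband (USB) = fc + [fm_low, fm_high] = 2400 + [1, 8] = [2401, 2408] kHz
Lower sideband (LSB) = fc - [fm_high, fm_low] = 2400 - [8, 1] = [2392, 2399] kHz
Total occupied spectrum: 2392 kHz to 2408 kHz (plus carrier at 2400 kHz)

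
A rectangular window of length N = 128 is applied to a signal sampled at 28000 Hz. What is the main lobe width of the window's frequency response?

For a rectangular window of length N,
the main lobe width in frequency is 2*f_s/N.
= 2*28000/128 = 875/2 Hz
This determines the minimum frequency separation for resolving two sinusoids.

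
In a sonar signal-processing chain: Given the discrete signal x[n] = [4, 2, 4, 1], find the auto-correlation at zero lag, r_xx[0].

The auto-correlation at zero lag r_xx[0] equals the signal energy.
r_xx[0] = sum of x[n]^2 = 4^2 + 2^2 + 4^2 + 1^2
= 16 + 4 + 16 + 1 = 37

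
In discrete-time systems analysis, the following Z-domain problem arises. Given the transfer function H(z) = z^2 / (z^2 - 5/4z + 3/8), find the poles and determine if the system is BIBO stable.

Poles are roots of the denominator: z^2 - 5/4z + 3/8 = 0.
Quadratic formula: z = [-(-5/4) +/- sqrt((-5/4)^2 - 4*(3/8))] / 2
Discriminant = 25/16 - 3/2 = 1/16; sqrt = 1/4.
z = (5/4 +/- 1/4) / 2 => z = 3/4 or z = 1/2.
|p1| = 3/4, |p2| = 1/2.
For BIBO stability, all poles must lie inside the unit circle (|p| < 1).
System is STABLE since both |p| < 1.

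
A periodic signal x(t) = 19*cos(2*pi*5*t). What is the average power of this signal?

Average power of A*cos(wt) is A^2/2.
P = 19^2 / 2 = 361/2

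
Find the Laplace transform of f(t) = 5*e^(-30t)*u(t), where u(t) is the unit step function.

Standard Laplace transform pair:
e^(-at)*u(t) <-> 1/(s+a)
With a = 30: L{5*e^(-30t)*u(t)} = 5/(s+30), ROC: Re(s) > -30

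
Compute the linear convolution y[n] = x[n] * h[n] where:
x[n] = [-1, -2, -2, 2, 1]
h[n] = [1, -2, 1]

y[n] = sum_k x[k]*h[n-k]. Output length = len(x) + len(h) - 1 = 5 + 3 - 1 = 7.
y[0] = -1*1 = -1
y[1] = -2*1 + -1*-2 = 0
y[2] = -2*1 + -2*-2 + -1*1 = 1
y[3] = 2*1 + -2*-2 + -2*1 = 4
y[4] = 1*1 + 2*-2 + -2*1 = -5
y[5] = 1*-2 + 2*1 = 0
y[6] = 1*1 = 1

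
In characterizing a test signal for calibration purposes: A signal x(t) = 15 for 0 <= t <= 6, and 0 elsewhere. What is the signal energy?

Energy = integral of |x(t)|^2 dt over the signal duration
= 15^2 * 6 = 225 * 6 = 1350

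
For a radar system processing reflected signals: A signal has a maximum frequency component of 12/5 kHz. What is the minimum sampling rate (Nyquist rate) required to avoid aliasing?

By the Nyquist-Shannon sampling theorem,
the minimum sampling rate (Nyquist rate) must be at least 2 * f_max.
Nyquist rate = 2 * 12/5 kHz = 24/5 kHz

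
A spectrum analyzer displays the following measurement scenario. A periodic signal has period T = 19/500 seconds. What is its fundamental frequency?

The fundamental frequency is the reciprocal of the period.
f = 1/T = 1/(19/500) = 500/19 Hz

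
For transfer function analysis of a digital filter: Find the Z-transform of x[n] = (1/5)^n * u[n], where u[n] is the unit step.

The Z-transform of a^n * u[n] is z/(z-a) for |z| > |a|.
Here a = 1/5, so X(z) = z/(z - (1/5)) = 5z/(5z - 1)
ROC: |z| > 1/5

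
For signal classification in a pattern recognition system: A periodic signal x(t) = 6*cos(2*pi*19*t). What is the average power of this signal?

Average power of A*cos(wt) is A^2/2.
P = 6^2 / 2 = 36/2 = 18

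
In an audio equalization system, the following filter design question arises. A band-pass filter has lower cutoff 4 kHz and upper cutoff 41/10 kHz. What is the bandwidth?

Bandwidth = f_high - f_low
= 41/10 kHz - 4 kHz = 1/10 kHz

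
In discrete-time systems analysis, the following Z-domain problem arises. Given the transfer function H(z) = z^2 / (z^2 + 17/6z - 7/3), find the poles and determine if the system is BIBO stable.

Poles are roots of the denominator: z^2 + 17/6z - 7/3 = 0.
Quadratic formula: z = [-(17/6) +/- sqrt((17/6)^2 - 4*(-7/3))] / 2
Discriminant = 289/36 + 28/3 = 625/36; sqrt = 25/6.
z = (-17/6 +/- 25/6) / 2 => z = 2/3 or z = -7/2.
|p1| = 7/2, |p2| = 2/3.
For BIBO stability, all poles must lie inside the unit circle (|p| < 1).
System is UNSTABLE since at least one |p| >= 1.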